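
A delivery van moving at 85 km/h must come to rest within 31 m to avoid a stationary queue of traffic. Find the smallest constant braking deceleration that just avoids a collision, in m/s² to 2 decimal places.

Required deceleration ≈ 8.99 m/s²

85 km/h ÷ 3.6 = 23.6111 m/s.
v² = 2a·d ⇒ a = v²/(2d) = 23.6111² / (2 × 31.000) = 557.484 / 62.000 = 8.9917 m/s².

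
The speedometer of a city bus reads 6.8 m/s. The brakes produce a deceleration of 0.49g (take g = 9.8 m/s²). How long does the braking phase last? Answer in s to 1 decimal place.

a = 0.49 × 9.8 = 4.802 m/s².
Braking time = v/a = 6.8000 / 4.802 = 1.416 s.

Braking time ≈ 1.4 s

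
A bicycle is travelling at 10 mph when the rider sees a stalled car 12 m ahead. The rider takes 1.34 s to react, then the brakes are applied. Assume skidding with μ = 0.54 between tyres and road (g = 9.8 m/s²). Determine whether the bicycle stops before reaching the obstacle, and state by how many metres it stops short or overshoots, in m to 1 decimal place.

10 mph × 0.44704 = 4.4704 m/s.
a = μg = 0.54 × 9.8 = 5.292 m/s².
Reaction distance = 4.4704 × 1.34 = 5.990 m.
Braking distance = v²/(2a) = 19.984 / 10.584 = 1.888 m.
Total stopping distance = 5.990 + 1.888 = 7.878 m, vs 12 m available — it stops with 12 − 7.878 = 4.122 m to spare.

Yes — it stops 4.1 m short of the obstacle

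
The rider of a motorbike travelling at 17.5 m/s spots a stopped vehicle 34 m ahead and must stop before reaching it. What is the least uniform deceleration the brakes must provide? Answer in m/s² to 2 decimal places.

Required deceleration ≈ 4.50 m/s²

v² = 2a·d ⇒ a = v²/(2d) = 17.5000² / (2 × 34.000) = 306.250 / 68.000 = 4.5037 m/s².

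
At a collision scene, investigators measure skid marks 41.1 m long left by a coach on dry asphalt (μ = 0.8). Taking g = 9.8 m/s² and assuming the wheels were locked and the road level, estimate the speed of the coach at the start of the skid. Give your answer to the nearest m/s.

Initial speed ≈ 25 m/s

Deceleration a = μg = 0.8 × 9.8 = 7.840 m/s².
v = √(2a·d) = √(2 × 7.840 × 41.1) = √644.448 = 25.3860 m/s.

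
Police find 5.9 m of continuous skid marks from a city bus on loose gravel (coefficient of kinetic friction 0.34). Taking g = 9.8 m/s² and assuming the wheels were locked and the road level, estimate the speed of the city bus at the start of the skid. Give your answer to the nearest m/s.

Deceleration a = μg = 0.34 × 9.8 = 3.332 m/s².
v = √(2a·d) = √(2 × 3.332 × 5.9) = √39.318 = 6.2704 m/s.

Initial speed ≈ 6 m/s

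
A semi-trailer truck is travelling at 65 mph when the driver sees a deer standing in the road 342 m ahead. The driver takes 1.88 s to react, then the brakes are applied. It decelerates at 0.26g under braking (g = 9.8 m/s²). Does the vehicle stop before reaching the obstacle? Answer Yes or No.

65 mph × 0.44704 = 29.0576 m/s.
a = 0.26 × 9.8 = 2.548 m/s².
Reaction distance = 29.0576 × 1.88 = 54.628 m.
Braking distance = v²/(2a) = 844.344 / 5.096 = 165.688 m.
Total stopping distance = 54.628 + 165.688 = 220.316 m, vs 342 m available — it stops with 342 − 220.316 = 121.684 m to spare.

Yes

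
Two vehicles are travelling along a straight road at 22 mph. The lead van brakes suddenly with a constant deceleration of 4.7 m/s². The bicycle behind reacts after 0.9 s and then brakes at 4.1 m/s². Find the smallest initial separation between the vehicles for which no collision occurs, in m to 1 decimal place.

Minimum gap ≈ 10.4 m

22 mph × 0.44704 = 9.8349 m/s.
Leader travels v²/(2a_L) = 96.725 / 9.400 = 10.290 m before stopping.
Follower covers v·t_r = 9.8349 × 0.9 = 8.851 m while reacting, then v²/(2a_F) = 96.725 / 8.200 = 11.796 m while braking, for a total of 8.851 + 11.796 = 20.647 m.
Since a_F ≤ a_L and the follower starts braking later, the follower is never slower than the leader, so the closest approach is when both have stopped.
Minimum gap = 20.647 − 10.290 = 10.357 m.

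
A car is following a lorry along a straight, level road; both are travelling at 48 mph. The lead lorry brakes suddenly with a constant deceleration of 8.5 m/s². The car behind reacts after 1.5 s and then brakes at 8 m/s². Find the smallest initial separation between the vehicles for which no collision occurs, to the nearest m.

Minimum gap ≈ 34 m

48 mph × 0.44704 = 21.4579 m/s.
Leader travels v²/(2a_L) = 460.441 / 17.000 = 27.085 m before stopping.
Follower covers v·t_r = 21.4579 × 1.5 = 32.187 m while reacting, then v²/(2a_F) = 460.441 / 16.000 = 28.778 m while braking, for a total of 32.187 + 28.778 = 60.965 m.
Since a_F ≤ a_L and the follower starts braking later, the follower is never slower than the leader, so the closest approach is when both have stopped.
Minimum gap = 60.965 − 27.085 = 33.880 m.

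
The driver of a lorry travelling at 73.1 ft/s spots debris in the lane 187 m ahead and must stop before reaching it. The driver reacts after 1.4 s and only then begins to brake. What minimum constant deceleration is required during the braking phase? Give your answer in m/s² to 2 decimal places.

73.1 ft/s × 0.3048 = 22.2809 m/s.
Distance covered during reaction = 22.2809 × 1.4 = 31.193 m.
Distance available for braking: 187 − 31.193 = 155.807 m.
v² = 2a·d ⇒ a = v²/(2d) = 22.2809² / (2 × 155.807) = 496.439 / 311.614 = 1.5931 m/s².

Required deceleration ≈ 1.59 m/s²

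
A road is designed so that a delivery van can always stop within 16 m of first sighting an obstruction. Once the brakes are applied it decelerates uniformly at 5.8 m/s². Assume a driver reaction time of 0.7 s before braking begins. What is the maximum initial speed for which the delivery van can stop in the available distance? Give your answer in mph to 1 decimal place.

Stopping distance: v·t_r + v²/(2a) = 16 with t_r = 0.7 s and a = 5.800 m/s².
So v² + 8.120 v − 185.60 = 0.
Positive root: v = −a·t_r + √((a·t_r)² + 2a·d) = −4.060 + √(16.484 + 185.60) = 10.1556 m/s.
10.1556 m/s ÷ 0.44704 = 22.717 mph.

Maximum speed ≈ 22.7 mph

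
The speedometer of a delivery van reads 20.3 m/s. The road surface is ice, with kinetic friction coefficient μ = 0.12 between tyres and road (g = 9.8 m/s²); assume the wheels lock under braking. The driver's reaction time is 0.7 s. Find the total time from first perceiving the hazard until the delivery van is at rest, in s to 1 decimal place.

Total time ≈ 18.0 s

a = μg = 0.12 × 9.8 = 1.176 m/s².
Braking time = v/a = 20.3000 / 1.176 = 17.262 s.
Total = 0.7 + 17.262 = 17.962 s.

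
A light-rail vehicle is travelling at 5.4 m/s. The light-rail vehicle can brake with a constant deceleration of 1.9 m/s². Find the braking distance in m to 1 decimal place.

Braking distance ≈ 7.7 m

Braking distance = v²/(2a) = 5.4000² / (2 × 1.900) = 29.160 / 3.800 = 7.674 m.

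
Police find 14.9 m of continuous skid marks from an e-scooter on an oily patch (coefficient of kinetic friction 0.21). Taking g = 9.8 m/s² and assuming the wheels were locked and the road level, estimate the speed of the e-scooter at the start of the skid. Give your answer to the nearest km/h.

Initial speed ≈ 28 km/h

Deceleration a = μg = 0.21 × 9.8 = 2.058 m/s².
v = √(2a·d) = √(2 × 2.058 × 14.9) = √61.328 = 7.8312 m/s.
= 7.8312 × 3.6 = 28.192 km/h.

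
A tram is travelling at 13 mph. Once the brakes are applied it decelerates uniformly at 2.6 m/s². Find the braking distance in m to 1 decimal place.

Braking distance ≈ 6.5 m

13 mph × 0.44704 = 5.8115 m/s.
Braking distance = v²/(2a) = 5.8115² / (2 × 2.600) = 33.774 / 5.200 = 6.495 m.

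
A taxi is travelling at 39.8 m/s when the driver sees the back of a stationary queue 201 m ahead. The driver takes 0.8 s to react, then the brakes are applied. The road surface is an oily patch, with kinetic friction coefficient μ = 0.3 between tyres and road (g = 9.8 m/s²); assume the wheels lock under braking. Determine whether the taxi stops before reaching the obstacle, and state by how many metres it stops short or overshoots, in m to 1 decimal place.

No — it overshoots by 100.2 m

a = μg = 0.3 × 9.8 = 2.940 m/s².
Reaction distance = 39.8000 × 0.8 = 31.840 m.
Braking distance = v²/(2a) = 1584.040 / 5.880 = 269.395 m.
Total stopping distance = 31.840 + 269.395 = 301.235 m, vs 201 m available — it cannot stop in time and overshoots by 301.235 − 201 = 100.235 m.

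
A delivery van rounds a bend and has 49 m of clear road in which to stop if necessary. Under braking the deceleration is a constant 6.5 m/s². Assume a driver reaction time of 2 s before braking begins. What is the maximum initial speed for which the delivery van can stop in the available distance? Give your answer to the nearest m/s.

Maximum speed ≈ 15 m/s

Stopping distance: v·t_r + v²/(2a) = 49 with t_r = 2 s and a = 6.500 m/s².
So v² + 26.000 v − 637.00 = 0.
Positive root: v = −a·t_r + √((a·t_r)² + 2a·d) = −13.000 + √(169.000 + 637.00) = 15.3901 m/s.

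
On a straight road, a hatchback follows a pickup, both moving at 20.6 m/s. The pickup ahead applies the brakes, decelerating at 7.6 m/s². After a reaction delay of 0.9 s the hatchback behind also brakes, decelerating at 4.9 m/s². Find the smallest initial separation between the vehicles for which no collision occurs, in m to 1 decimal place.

Leader travels v²/(2a_L) = 424.360 / 15.200 = 27.918 m before stopping.
Follower covers v·t_r = 20.6000 × 0.9 = 18.540 m while reacting, then v²/(2a_F) = 424.360 / 9.800 = 43.302 m while braking, for a total of 18.540 + 43.302 = 61.842 m.
Since a_F ≤ a_L and the follower starts braking later, the follower is never slower than the leader, so the closest approach is when both have stopped.
Minimum gap = 61.842 − 27.918 = 33.924 m.

Minimum gap ≈ 33.9 m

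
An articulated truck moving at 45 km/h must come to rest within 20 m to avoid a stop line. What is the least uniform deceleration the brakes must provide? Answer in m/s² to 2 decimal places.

45 km/h ÷ 3.6 = 12.5000 m/s.
v² = 2a·d ⇒ a = v²/(2d) = 12.5000² / (2 × 20.000) = 156.250 / 40.000 = 3.9062 m/s².

Required deceleration ≈ 3.91 m/s²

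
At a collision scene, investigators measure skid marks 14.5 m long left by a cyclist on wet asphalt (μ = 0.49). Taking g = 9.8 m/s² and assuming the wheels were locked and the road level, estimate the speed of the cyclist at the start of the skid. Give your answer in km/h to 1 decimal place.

Deceleration a = μg = 0.49 × 9.8 = 4.802 m/s².
v = √(2a·d) = √(2 × 4.802 × 14.5) = √139.258 = 11.8008 m/s.
= 11.8008 × 3.6 = 42.483 km/h.

Initial speed ≈ 42.5 km/h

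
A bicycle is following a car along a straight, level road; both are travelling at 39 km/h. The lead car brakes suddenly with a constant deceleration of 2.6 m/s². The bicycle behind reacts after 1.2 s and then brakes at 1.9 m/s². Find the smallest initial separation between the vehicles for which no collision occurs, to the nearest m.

39 km/h ÷ 3.6 = 10.8333 m/s.
Leader travels v²/(2a_L) = 117.360 / 5.200 = 22.569 m before stopping.
Follower covers v·t_r = 10.8333 × 1.2 = 13.000 m while reacting, then v²/(2a_F) = 117.360 / 3.800 = 30.884 m while braking, for a total of 13.000 + 30.884 = 43.884 m.
Since a_F ≤ a_L and the follower starts braking later, the follower is never slower than the leader, so the closest approach is when both have stopped.
Minimum gap = 43.884 − 22.569 = 21.315 m.

Minimum gap ≈ 21 m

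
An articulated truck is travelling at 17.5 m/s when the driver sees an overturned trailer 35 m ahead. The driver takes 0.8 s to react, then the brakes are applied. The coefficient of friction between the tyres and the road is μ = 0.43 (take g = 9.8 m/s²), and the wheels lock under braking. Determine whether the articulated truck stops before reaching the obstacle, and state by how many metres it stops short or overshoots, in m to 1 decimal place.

No — it overshoots by 15.3 m

a = μg = 0.43 × 9.8 = 4.214 m/s².
Reaction distance = 17.5000 × 0.8 = 14.000 m.
Braking distance = v²/(2a) = 306.250 / 8.428 = 36.337 m.
Total stopping distance = 14.000 + 36.337 = 50.337 m, vs 35 m available — it cannot stop in time and overshoots by 50.337 − 35 = 15.337 m.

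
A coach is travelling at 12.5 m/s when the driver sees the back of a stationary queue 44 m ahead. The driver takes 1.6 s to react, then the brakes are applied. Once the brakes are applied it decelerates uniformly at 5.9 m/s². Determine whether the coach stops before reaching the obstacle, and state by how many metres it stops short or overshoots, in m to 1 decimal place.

Reaction distance = 12.5000 × 1.6 = 20.000 m.
Braking distance = v²/(2a) = 156.250 / 11.800 = 13.242 m.
Total stopping distance = 20.000 + 13.242 = 33.242 m, vs 44 m available — it stops with 44 − 33.242 = 10.758 m to spare.

Yes — it stops 10.8 m short of the obstacle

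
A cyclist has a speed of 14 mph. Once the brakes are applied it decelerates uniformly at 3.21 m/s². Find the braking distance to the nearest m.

Braking distance ≈ 6 m

14 mph × 0.44704 = 6.2586 m/s.
Braking distance = v²/(2a) = 6.2586² / (2 × 3.210) = 39.170 / 6.420 = 6.101 m.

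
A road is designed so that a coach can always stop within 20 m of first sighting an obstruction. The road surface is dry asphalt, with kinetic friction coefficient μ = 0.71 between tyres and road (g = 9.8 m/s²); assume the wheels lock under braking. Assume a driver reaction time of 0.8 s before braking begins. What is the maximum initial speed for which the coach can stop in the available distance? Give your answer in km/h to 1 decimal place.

a = μg = 0.71 × 9.8 = 6.958 m/s².
Stopping distance: v·t_r + v²/(2a) = 20 with t_r = 0.8 s and a = 6.958 m/s².
So v² + 11.133 v − 278.32 = 0.
Positive root: v = −a·t_r + √((a·t_r)² + 2a·d) = −5.566 + √(30.980 + 278.32) = 12.0209 m/s.
12.0209 m/s × 3.6 = 43.275 km/h.

Maximum speed ≈ 43.3 km/h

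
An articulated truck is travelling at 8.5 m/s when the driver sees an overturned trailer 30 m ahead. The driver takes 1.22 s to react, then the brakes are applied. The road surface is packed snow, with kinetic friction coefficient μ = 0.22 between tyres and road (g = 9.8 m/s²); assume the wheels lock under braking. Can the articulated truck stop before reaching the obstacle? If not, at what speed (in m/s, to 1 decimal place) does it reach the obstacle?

Yes — it stops about 2.9 m short of the obstacle, so it never reaches it

a = μg = 0.22 × 9.8 = 2.156 m/s².
Reaction distance = 8.5000 × 1.22 = 10.370 m.
Braking distance = v²/(2a) = 72.250 / 4.312 = 16.756 m.
Total stopping distance = 10.370 + 16.756 = 27.126 m, vs 30 m available — it stops with 30 − 27.126 = 2.874 m to spare.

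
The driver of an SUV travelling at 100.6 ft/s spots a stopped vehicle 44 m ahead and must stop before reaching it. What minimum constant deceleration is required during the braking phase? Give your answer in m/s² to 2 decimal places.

Required deceleration ≈ 10.68 m/s²

100.6 ft/s × 0.3048 = 30.6629 m/s.
v² = 2a·d ⇒ a = v²/(2d) = 30.6629² / (2 × 44.000) = 940.213 / 88.000 = 10.6842 m/s².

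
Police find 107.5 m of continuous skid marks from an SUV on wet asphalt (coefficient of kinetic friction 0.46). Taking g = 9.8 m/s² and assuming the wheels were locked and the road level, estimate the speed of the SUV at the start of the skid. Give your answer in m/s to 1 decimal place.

Deceleration a = μg = 0.46 × 9.8 = 4.508 m/s².
v = √(2a·d) = √(2 × 4.508 × 107.5) = √969.220 = 31.1323 m/s.

Initial speed ≈ 31.1 m/s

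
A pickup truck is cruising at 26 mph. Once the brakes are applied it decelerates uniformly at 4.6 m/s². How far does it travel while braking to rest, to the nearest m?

Braking distance ≈ 15 m

26 mph × 0.44704 = 11.6230 m/s.
Braking distance = v²/(2a) = 11.6230² / (2 × 4.600) = 135.094 / 9.200 = 14.684 m.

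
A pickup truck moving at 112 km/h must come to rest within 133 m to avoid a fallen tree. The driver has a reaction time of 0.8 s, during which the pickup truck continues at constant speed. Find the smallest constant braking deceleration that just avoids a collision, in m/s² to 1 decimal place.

Required deceleration ≈ 4.5 m/s²

112 km/h ÷ 3.6 = 31.1111 m/s.
Distance covered during reaction = 31.1111 × 0.8 = 24.889 m.
Distance available for braking: 133 − 24.889 = 108.111 m.
v² = 2a·d ⇒ a = v²/(2d) = 31.1111² / (2 × 108.111) = 967.901 / 216.222 = 4.4764 m/s².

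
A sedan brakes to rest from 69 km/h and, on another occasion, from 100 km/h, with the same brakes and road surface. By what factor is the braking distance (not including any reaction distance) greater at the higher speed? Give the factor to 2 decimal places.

Factor ≈ 2.10

Braking distance d = v²/(2a), so with a fixed, d ∝ v².
Factor = (100/69)² = 1.4493² = 2.1005.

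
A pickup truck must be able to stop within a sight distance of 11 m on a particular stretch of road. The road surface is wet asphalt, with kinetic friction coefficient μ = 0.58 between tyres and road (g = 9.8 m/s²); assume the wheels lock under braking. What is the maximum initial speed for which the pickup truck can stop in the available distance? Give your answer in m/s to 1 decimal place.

Maximum speed ≈ 11.2 m/s

a = μg = 0.58 × 9.8 = 5.684 m/s².
v²/(2a) = d ⇒ v = √(2 × 5.684 × 11) = √125.05 = 11.1826 m/s.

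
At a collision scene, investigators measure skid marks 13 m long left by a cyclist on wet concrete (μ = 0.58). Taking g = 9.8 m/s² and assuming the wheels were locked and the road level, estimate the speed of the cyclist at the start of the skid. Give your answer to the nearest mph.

Deceleration a = μg = 0.58 × 9.8 = 5.684 m/s².
v = √(2a·d) = √(2 × 5.684 × 13) = √147.784 = 12.1566 m/s.
= 12.1566 ÷ 0.44704 = 27.194 mph.

Initial speed ≈ 27 mph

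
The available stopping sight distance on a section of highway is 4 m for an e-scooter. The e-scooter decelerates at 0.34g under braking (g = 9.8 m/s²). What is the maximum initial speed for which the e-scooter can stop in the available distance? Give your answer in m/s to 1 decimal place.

Maximum speed ≈ 5.2 m/s

a = 0.34 × 9.8 = 3.332 m/s².
v²/(2a) = d ⇒ v = √(2 × 3.332 × 4) = √26.66 = 5.1633 m/s.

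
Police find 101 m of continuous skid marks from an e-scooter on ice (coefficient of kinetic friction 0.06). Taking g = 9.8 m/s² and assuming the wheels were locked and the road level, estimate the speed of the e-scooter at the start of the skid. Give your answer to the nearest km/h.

Deceleration a = μg = 0.06 × 9.8 = 0.588 m/s².
v = √(2a·d) = √(2 × 0.588 × 101) = √118.776 = 10.8984 m/s.
= 10.8984 × 3.6 = 39.234 km/h.

Initial speed ≈ 39 km/h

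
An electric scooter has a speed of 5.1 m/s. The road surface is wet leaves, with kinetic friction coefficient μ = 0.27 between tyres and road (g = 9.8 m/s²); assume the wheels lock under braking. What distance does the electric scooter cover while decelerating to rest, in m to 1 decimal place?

Braking distance ≈ 4.9 m

a = μg = 0.27 × 9.8 = 2.646 m/s².
Braking distance = v²/(2a) = 5.1000² / (2 × 2.646) = 26.010 / 5.292 = 4.915 m.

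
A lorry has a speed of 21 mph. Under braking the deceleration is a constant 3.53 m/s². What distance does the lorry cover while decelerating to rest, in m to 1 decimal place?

21 mph × 0.44704 = 9.3878 m/s.
Braking distance = v²/(2a) = 9.3878² / (2 × 3.530) = 88.131 / 7.060 = 12.483 m.

Braking distance ≈ 12.5 m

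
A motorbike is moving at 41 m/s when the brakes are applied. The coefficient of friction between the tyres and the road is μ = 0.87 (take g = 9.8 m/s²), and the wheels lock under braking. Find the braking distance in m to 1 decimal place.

a = μg = 0.87 × 9.8 = 8.526 m/s².
Braking distance = v²/(2a) = 41.0000² / (2 × 8.526) = 1681.000 / 17.052 = 98.581 m.

Braking distance ≈ 98.6 m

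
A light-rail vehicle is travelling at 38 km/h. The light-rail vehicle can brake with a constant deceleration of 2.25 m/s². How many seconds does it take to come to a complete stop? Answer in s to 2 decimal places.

38 km/h ÷ 3.6 = 10.5556 m/s.
Braking time = v/a = 10.5556 / 2.250 = 4.691 s.

Braking time ≈ 4.69 s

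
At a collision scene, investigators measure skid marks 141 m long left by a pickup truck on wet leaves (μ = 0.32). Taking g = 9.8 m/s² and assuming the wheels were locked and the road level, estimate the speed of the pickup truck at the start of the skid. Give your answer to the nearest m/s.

Initial speed ≈ 30 m/s

Deceleration a = μg = 0.32 × 9.8 = 3.136 m/s².
v = √(2a·d) = √(2 × 3.136 × 141) = √884.352 = 29.7381 m/s.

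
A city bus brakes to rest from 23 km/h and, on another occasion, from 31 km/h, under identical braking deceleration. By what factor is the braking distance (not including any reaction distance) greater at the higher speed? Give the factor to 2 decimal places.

Factor ≈ 1.82

Braking distance d = v²/(2a), so with a fixed, d ∝ v².
Factor = (31/23)² = 1.3478² = 1.8166.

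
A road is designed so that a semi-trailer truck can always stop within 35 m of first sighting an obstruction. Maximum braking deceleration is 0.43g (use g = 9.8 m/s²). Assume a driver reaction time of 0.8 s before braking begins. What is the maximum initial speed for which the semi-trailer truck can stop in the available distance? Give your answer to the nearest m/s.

Maximum speed ≈ 14 m/s

a = 0.43 × 9.8 = 4.214 m/s².
Stopping distance: v·t_r + v²/(2a) = 35 with t_r = 0.8 s and a = 4.214 m/s².
So v² + 6.742 v − 294.98 = 0.
Positive root: v = −a·t_r + √((a·t_r)² + 2a·d) = −3.371 + √(11.364 + 294.98) = 14.1317 m/s.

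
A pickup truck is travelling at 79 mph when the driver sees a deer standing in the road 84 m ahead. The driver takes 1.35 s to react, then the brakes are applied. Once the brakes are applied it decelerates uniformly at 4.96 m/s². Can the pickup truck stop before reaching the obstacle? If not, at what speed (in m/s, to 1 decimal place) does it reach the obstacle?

No — it strikes the obstacle at 29.8 m/s

79 mph × 0.44704 = 35.3162 m/s.
Reaction distance = 35.3162 × 1.35 = 47.677 m.
Braking distance needed to stop: v²/(2a) = 1247.234 / 9.920 = 125.729 m, so total needed = 47.677 + 125.729 = 173.406 m > 84 m — it cannot stop.
Distance remaining when braking begins: 84 − 47.677 = 36.323 m.
v² = v₀² − 2a·d = 1247.234 − 2 × 4.960 × 36.323 = 886.910 m²/s².
v = √886.910 = 29.781 m/s.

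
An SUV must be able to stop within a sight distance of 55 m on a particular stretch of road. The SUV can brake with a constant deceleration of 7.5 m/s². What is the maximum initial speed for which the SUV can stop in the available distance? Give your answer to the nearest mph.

v²/(2a) = d ⇒ v = √(2 × 7.500 × 55) = √825.00 = 28.7228 m/s.
28.7228 m/s ÷ 0.44704 = 64.251 mph.

Maximum speed ≈ 64 mph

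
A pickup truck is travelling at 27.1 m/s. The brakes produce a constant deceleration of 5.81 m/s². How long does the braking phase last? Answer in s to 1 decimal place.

Braking time = v/a = 27.1000 / 5.810 = 4.664 s.

Braking time ≈ 4.7 s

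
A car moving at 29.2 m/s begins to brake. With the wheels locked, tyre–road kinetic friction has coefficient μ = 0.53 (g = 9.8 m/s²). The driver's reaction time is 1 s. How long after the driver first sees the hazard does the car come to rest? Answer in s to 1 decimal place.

a = μg = 0.53 × 9.8 = 5.194 m/s².
Braking time = v/a = 29.2000 / 5.194 = 5.622 s.
Total = 1 + 5.622 = 6.622 s.

Total time ≈ 6.6 s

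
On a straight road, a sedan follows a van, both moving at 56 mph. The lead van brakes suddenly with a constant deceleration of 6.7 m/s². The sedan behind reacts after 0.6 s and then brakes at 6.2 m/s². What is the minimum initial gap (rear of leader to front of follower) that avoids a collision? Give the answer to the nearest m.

Minimum gap ≈ 19 m

56 mph × 0.44704 = 25.0342 m/s.
Leader travels v²/(2a_L) = 626.711 / 13.400 = 46.769 m before stopping.
Follower covers v·t_r = 25.0342 × 0.6 = 15.021 m while reacting, then v²/(2a_F) = 626.711 / 12.400 = 50.541 m while braking, for a total of 15.021 + 50.541 = 65.562 m.
Since a_F ≤ a_L and the follower starts braking later, the follower is never slower than the leader, so the closest approach is when both have stopped.
Minimum gap = 65.562 − 46.769 = 18.793 m.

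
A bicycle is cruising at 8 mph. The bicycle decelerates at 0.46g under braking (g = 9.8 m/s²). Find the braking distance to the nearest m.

8 mph × 0.44704 = 3.5763 m/s.
a = 0.46 × 9.8 = 4.508 m/s².
Braking distance = v²/(2a) = 3.5763² / (2 × 4.508) = 12.790 / 9.016 = 1.419 m.

Braking distance ≈ 1 m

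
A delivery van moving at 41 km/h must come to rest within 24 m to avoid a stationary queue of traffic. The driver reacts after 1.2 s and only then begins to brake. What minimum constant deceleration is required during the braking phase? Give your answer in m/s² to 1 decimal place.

Required deceleration ≈ 6.3 m/s²

41 km/h ÷ 3.6 = 11.3889 m/s.
Distance covered during reaction = 11.3889 × 1.2 = 13.667 m.
Distance available for braking: 24 − 13.667 = 10.333 m.
v² = 2a·d ⇒ a = v²/(2d) = 11.3889² / (2 × 10.333) = 129.707 / 20.666 = 6.2763 m/s².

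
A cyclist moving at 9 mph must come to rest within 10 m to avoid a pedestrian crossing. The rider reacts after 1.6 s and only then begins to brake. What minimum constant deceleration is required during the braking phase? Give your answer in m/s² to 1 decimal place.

9 mph × 0.44704 = 4.0234 m/s.
Distance covered during reaction = 4.0234 × 1.6 = 6.437 m.
Distance available for braking: 10 − 6.437 = 3.563 m.
v² = 2a·d ⇒ a = v²/(2d) = 4.0234² / (2 × 3.563) = 16.188 / 7.126 = 2.2717 m/s².

Required deceleration ≈ 2.3 m/s²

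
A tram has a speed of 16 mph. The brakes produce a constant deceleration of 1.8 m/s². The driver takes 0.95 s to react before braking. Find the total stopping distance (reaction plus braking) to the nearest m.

16 mph × 0.44704 = 7.1526 m/s.
Reaction distance = v·t_r = 7.1526 × 0.95 = 6.795 m.
Braking distance = v²/(2a) = 7.1526² / (2 × 1.800) = 51.160 / 3.600 = 14.211 m.
Total = 6.795 + 14.211 = 21.006 m.

Total stopping distance ≈ 21 m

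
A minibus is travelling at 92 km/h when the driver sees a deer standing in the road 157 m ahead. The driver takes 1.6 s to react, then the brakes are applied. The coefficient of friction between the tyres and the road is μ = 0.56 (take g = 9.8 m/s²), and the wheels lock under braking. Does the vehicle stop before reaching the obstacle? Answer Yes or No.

92 km/h ÷ 3.6 = 25.5556 m/s.
a = μg = 0.56 × 9.8 = 5.488 m/s².
Reaction distance = 25.5556 × 1.6 = 40.889 m.
Braking distance = v²/(2a) = 653.089 / 10.976 = 59.502 m.
Total stopping distance = 40.889 + 59.502 = 100.391 m, vs 157 m available — it stops with 157 − 100.391 = 56.609 m to spare.

Yes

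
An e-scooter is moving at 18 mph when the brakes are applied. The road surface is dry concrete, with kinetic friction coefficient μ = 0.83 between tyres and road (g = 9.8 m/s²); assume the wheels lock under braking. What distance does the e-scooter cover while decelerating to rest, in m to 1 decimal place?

Braking distance ≈ 4.0 m

18 mph × 0.44704 = 8.0467 m/s.
a = μg = 0.83 × 9.8 = 8.134 m/s².
Braking distance = v²/(2a) = 8.0467² / (2 × 8.134) = 64.749 / 16.268 = 3.980 m.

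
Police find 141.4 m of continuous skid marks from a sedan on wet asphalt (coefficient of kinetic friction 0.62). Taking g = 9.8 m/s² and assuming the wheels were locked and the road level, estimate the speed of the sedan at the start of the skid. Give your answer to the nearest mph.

Deceleration a = μg = 0.62 × 9.8 = 6.076 m/s².
v = √(2a·d) = √(2 × 6.076 × 141.4) = √1718.293 = 41.4523 m/s.
= 41.4523 ÷ 0.44704 = 92.726 mph.

Initial speed ≈ 93 mph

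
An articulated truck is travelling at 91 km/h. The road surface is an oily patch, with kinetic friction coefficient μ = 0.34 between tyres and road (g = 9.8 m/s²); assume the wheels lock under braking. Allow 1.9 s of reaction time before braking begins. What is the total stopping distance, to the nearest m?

91 km/h ÷ 3.6 = 25.2778 m/s.
a = μg = 0.34 × 9.8 = 3.332 m/s².
Reaction distance = v·t_r = 25.2778 × 1.9 = 48.028 m.
Braking distance = v²/(2a) = 25.2778² / (2 × 3.332) = 638.967 / 6.664 = 95.883 m.
Total = 48.028 + 95.883 = 143.911 m.

Total stopping distance ≈ 144 m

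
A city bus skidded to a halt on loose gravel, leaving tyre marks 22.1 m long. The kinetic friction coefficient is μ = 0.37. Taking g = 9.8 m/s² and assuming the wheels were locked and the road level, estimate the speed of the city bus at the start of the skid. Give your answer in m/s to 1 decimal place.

Deceleration a = μg = 0.37 × 9.8 = 3.626 m/s².
v = √(2a·d) = √(2 × 3.626 × 22.1) = √160.269 = 12.6597 m/s.

Initial speed ≈ 12.7 m/s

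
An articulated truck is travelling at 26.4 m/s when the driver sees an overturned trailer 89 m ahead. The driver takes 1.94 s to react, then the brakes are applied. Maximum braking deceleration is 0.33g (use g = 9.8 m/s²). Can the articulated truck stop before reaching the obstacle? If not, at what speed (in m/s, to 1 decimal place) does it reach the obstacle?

a = 0.33 × 9.8 = 3.234 m/s².
Reaction distance = 26.4000 × 1.94 = 51.216 m.
Braking distance needed to stop: v²/(2a) = 696.960 / 6.468 = 107.755 m, so total needed = 51.216 + 107.755 = 158.971 m > 89 m — it cannot stop.
Distance remaining when braking begins: 89 − 51.216 = 37.784 m.
v² = v₀² − 2a·d = 696.960 − 2 × 3.234 × 37.784 = 452.573 m²/s².
v = √452.573 = 21.274 m/s.

No — it strikes the obstacle at 21.3 m/s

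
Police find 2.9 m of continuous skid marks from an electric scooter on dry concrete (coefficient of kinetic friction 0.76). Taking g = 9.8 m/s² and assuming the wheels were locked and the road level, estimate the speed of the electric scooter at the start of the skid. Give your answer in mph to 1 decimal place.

Initial speed ≈ 14.7 mph

Deceleration a = μg = 0.76 × 9.8 = 7.448 m/s².
v = √(2a·d) = √(2 × 7.448 × 2.9) = √43.198 = 6.5725 m/s.
= 6.5725 ÷ 0.44704 = 14.702 mph.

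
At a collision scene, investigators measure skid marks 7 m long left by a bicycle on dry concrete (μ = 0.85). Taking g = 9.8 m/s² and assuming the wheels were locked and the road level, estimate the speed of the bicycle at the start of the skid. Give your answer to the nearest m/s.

Deceleration a = μg = 0.85 × 9.8 = 8.330 m/s².
v = √(2a·d) = √(2 × 8.330 × 7) = √116.620 = 10.7991 m/s.

Initial speed ≈ 11 m/s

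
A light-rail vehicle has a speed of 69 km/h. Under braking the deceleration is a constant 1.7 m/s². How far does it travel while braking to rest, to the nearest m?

69 km/h ÷ 3.6 = 19.1667 m/s.
Braking distance = v²/(2a) = 19.1667² / (2 × 1.700) = 367.362 / 3.400 = 108.048 m.

Braking distance ≈ 108 m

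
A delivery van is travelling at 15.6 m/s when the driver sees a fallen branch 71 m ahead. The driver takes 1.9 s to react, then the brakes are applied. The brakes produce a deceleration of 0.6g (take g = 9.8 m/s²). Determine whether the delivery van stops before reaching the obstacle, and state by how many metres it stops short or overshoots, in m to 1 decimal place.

Yes — it stops 20.7 m short of the obstacle

a = 0.6 × 9.8 = 5.880 m/s².
Reaction distance = 15.6000 × 1.9 = 29.640 m.
Braking distance = v²/(2a) = 243.360 / 11.760 = 20.694 m.
Total stopping distance = 29.640 + 20.694 = 50.334 m, vs 71 m available — it stops with 71 − 50.334 = 20.666 m to spare.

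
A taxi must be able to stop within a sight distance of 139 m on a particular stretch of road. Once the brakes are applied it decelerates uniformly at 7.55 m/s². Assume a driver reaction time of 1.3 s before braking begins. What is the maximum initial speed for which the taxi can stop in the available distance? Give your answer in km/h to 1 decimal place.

Stopping distance: v·t_r + v²/(2a) = 139 with t_r = 1.3 s and a = 7.550 m/s².
So v² + 19.630 v − 2098.90 = 0.
Positive root: v = −a·t_r + √((a·t_r)² + 2a·d) = −9.815 + √(96.334 + 2098.90) = 37.0383 m/s.
37.0383 m/s × 3.6 = 133.338 km/h.

Maximum speed ≈ 133.3 km/h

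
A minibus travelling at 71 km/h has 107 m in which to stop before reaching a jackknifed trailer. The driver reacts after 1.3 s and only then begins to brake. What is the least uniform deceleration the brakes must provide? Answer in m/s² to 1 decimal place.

Required deceleration ≈ 2.4 m/s²

71 km/h ÷ 3.6 = 19.7222 m/s.
Distance covered during reaction = 19.7222 × 1.3 = 25.639 m.
Distance available for braking: 107 − 25.639 = 81.361 m.
v² = 2a·d ⇒ a = v²/(2d) = 19.7222² / (2 × 81.361) = 388.965 / 162.722 = 2.3904 m/s².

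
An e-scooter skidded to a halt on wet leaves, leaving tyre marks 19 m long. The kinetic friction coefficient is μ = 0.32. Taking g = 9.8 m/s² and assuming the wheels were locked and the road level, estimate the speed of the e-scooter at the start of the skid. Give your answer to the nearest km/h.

Deceleration a = μg = 0.32 × 9.8 = 3.136 m/s².
v = √(2a·d) = √(2 × 3.136 × 19) = √119.168 = 10.9164 m/s.
= 10.9164 × 3.6 = 39.299 km/h.

Initial speed ≈ 39 km/h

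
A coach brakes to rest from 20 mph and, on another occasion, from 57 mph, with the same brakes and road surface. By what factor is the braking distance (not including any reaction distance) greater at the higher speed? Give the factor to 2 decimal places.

Factor ≈ 8.12

Braking distance d = v²/(2a), so with a fixed, d ∝ v².
Factor = (57/20)² = 2.8500² = 8.1225.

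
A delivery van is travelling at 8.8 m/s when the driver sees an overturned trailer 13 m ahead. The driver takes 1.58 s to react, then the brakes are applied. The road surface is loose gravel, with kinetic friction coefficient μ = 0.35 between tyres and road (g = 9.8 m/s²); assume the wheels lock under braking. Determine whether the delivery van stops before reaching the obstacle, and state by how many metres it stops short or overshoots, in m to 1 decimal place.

No — it overshoots by 12.2 m

a = μg = 0.35 × 9.8 = 3.430 m/s².
Reaction distance = 8.8000 × 1.58 = 13.904 m.
Braking distance = v²/(2a) = 77.440 / 6.860 = 11.289 m.
Total stopping distance = 13.904 + 11.289 = 25.193 m, vs 13 m available — it cannot stop in time and overshoots by 25.193 − 13 = 12.193 m.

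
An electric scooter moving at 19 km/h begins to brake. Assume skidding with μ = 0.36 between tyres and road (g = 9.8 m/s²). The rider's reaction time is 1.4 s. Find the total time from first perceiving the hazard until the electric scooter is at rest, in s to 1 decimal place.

19 km/h ÷ 3.6 = 5.2778 m/s.
a = μg = 0.36 × 9.8 = 3.528 m/s².
Braking time = v/a = 5.2778 / 3.528 = 1.496 s.
Total = 1.4 + 1.496 = 2.896 s.

Total time ≈ 2.9 s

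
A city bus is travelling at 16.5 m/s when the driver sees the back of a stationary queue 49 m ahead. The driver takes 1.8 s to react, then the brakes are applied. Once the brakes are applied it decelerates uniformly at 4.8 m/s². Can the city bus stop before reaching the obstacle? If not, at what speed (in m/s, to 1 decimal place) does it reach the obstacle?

No — it strikes the obstacle at 9.3 m/s

Reaction distance = 16.5000 × 1.8 = 29.700 m.
Braking distance needed to stop: v²/(2a) = 272.250 / 9.600 = 28.359 m, so total needed = 29.700 + 28.359 = 58.059 m > 49 m — it cannot stop.
Distance remaining when braking begins: 49 − 29.700 = 19.300 m.
v² = v₀² − 2a·d = 272.250 − 2 × 4.800 × 19.300 = 86.970 m²/s².
v = √86.970 = 9.326 m/s.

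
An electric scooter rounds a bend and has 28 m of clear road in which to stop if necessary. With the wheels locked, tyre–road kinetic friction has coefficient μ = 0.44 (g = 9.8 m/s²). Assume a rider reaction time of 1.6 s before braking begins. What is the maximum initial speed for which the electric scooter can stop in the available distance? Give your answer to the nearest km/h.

a = μg = 0.44 × 9.8 = 4.312 m/s².
Stopping distance: v·t_r + v²/(2a) = 28 with t_r = 1.6 s and a = 4.312 m/s².
So v² + 13.798 v − 241.47 = 0.
Positive root: v = −a·t_r + √((a·t_r)² + 2a·d) = −6.899 + √(47.596 + 241.47) = 10.1029 m/s.
10.1029 m/s × 3.6 = 36.370 km/h.

Maximum speed ≈ 36 km/h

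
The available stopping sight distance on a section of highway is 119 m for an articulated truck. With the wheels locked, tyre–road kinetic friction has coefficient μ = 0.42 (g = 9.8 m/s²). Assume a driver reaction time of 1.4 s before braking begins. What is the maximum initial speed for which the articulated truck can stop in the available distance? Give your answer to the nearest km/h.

Maximum speed ≈ 94 km/h

a = μg = 0.42 × 9.8 = 4.116 m/s².
Stopping distance: v·t_r + v²/(2a) = 119 with t_r = 1.4 s and a = 4.116 m/s².
So v² + 11.525 v − 979.61 = 0.
Positive root: v = −a·t_r + √((a·t_r)² + 2a·d) = −5.762 + √(33.201 + 979.61) = 26.0627 m/s.
26.0627 m/s × 3.6 = 93.826 km/h.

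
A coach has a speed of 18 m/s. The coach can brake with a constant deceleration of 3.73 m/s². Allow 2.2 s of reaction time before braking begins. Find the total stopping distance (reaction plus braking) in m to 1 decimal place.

Total stopping distance ≈ 83.0 m

Reaction distance = v·t_r = 18.0000 × 2.2 = 39.600 m.
Braking distance = v²/(2a) = 18.0000² / (2 × 3.730) = 324.000 / 7.460 = 43.432 m.
Total = 39.600 + 43.432 = 83.032 m.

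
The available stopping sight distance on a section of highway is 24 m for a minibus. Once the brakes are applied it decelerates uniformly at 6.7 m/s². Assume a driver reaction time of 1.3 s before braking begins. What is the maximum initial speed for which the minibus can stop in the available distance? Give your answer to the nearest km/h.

Stopping distance: v·t_r + v²/(2a) = 24 with t_r = 1.3 s and a = 6.700 m/s².
So v² + 17.420 v − 321.60 = 0.
Positive root: v = −a·t_r + √((a·t_r)² + 2a·d) = −8.710 + √(75.864 + 321.60) = 11.2265 m/s.
11.2265 m/s × 3.6 = 40.415 km/h.

Maximum speed ≈ 40 km/h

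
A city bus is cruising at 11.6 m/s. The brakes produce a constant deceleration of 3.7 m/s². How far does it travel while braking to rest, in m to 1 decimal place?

Braking distance ≈ 18.2 m

Braking distance = v²/(2a) = 11.6000² / (2 × 3.700) = 134.560 / 7.400 = 18.184 m.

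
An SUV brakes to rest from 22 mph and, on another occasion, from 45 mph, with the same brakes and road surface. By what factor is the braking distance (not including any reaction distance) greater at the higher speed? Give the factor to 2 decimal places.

Braking distance d = v²/(2a), so with a fixed, d ∝ v².
Factor = (45/22)² = 2.0455² = 4.1841.

Factor ≈ 4.18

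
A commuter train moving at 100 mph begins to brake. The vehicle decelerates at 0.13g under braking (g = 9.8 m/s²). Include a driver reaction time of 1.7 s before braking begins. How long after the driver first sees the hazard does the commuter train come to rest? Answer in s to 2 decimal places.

Total time ≈ 36.79 s

100 mph × 0.44704 = 44.7040 m/s.
a = 0.13 × 9.8 = 1.274 m/s².
Braking time = v/a = 44.7040 / 1.274 = 35.089 s.
Total = 1.7 + 35.089 = 36.789 s.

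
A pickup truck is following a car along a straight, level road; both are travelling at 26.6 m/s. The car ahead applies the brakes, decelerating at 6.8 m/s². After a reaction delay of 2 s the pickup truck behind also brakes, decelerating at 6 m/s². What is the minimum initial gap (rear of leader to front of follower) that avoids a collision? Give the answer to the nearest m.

Minimum gap ≈ 60 m

Leader travels v²/(2a_L) = 707.560 / 13.600 = 52.026 m before stopping.
Follower covers v·t_r = 26.6000 × 2 = 53.200 m while reacting, then v²/(2a_F) = 707.560 / 12.000 = 58.963 m while braking, for a total of 53.200 + 58.963 = 112.163 m.
Since a_F ≤ a_L and the follower starts braking later, the follower is never slower than the leader, so the closest approach is when both have stopped.
Minimum gap = 112.163 − 52.026 = 60.137 m.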